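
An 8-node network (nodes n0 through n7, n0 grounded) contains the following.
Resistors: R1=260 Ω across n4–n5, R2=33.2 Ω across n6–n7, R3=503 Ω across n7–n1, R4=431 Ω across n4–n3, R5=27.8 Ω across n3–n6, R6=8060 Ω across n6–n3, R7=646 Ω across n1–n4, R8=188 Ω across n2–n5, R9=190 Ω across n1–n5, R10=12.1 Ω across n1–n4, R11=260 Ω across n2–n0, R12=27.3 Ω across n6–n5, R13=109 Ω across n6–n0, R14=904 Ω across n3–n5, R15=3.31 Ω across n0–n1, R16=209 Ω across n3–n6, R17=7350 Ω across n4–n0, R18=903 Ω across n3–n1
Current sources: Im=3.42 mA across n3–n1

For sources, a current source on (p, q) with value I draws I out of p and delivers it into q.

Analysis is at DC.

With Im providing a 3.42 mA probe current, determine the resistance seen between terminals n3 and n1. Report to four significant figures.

R_eq = 60.31 Ω

MNA unknowns: 7 node voltages V₁..V_7
R1: Y=0.003846 on G[4,5]
R2: Y=0.03012 on G[6,7]
R3: Y=0.001988 on G[7,1]
R4: Y=0.002320 on G[4,3]
R5: Y=0.03597 on G[3,6]
R6: Y=0.0001241 on G[6,3]
R7: Y=0.001548 on G[1,4]
R8: Y=0.005319 on G[2,5]
R9: Y=0.005263 on G[1,5]
R10: Y=0.08264 on G[1,4]
R11: Y=0.003846 on G[2,0]
R12: Y=0.03663 on G[6,5]
R13: Y=0.009174 on G[6,0]
R14: Y=0.001106 on G[3,5]
R15: Y=0.3021 on G[0,1]
R16: Y=0.004785 on G[3,6]
R17: Y=0.0001361 on G[4,0]
R18: Y=0.001107 on G[3,1]
Im: z[3]−=0.00342, z[1]+=0.00342
solve → V1=0.004948, V2=-0.06187, V3=-0.2013, V4=-0.005089, V5=-0.1066, V6=-0.1369, V7=-0.1281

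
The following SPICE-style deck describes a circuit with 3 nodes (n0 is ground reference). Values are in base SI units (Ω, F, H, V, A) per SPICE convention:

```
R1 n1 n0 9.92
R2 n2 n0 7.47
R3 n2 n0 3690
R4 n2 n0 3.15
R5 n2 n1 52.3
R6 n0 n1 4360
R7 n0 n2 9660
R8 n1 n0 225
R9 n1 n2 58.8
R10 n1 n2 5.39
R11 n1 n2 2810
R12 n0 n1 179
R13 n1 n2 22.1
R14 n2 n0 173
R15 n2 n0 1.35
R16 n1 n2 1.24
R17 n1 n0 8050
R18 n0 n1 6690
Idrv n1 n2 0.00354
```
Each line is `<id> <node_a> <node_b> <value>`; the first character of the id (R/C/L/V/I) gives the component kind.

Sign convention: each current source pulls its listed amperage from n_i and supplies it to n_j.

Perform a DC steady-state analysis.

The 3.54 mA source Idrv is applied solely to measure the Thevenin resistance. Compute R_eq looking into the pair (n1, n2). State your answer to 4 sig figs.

R_eq = 0.8506 Ω

Apply KCL at each of the 2 non-ground nodes and solve the resulting linear system.
Node n1: branches {R1, R5, R6, R8, R9, R10, R11, R12, R13, R16, R17, R18, Idrv} → V_1 = -0.002755
Node n2: branches {R2, R3, R4, R5, R7, R9, R10, R11, R13, R14, R15, R16, Idrv} → V_2 = 0.0002560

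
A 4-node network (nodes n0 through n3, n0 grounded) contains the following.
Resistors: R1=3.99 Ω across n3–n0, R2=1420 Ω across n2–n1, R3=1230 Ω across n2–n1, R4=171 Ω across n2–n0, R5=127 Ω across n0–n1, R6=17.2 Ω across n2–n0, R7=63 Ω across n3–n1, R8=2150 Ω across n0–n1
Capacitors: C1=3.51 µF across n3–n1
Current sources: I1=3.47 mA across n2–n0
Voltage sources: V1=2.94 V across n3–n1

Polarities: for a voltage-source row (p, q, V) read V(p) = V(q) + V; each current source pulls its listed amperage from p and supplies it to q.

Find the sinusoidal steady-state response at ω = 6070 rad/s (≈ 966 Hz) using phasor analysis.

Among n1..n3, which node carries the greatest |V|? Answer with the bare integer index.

1

MNA unknowns: 3 node voltages V₁..V_3 plus 1 source current (V1)
R1: Y=0.2506+0.000j on G[3,0]
R2: Y=0.0007042+0.000j on G[2,1]
R3: Y=0.0008130+0.000j on G[2,1]
R4: Y=0.005848+0.000j on G[2,0]
C1: Y=0.000+0.02131j on G[3,1]
R5: Y=0.007874+0.000j on G[0,1]
R6: Y=0.05814+0.000j on G[2,0]
I1: z[2]−=0.00347, z[0]+=0.00347
R7: Y=0.01587+0.000j on G[3,1]
R8: Y=0.0004651+0.000j on G[0,1]
V1: row V3−V1=2.94, i_V1 at 3,1
solve → V1=-2.829+0.000j, V2=-0.1185+0.000j, V3=0.1106+0.000j
aux → i_V1=-0.07437-0.06264j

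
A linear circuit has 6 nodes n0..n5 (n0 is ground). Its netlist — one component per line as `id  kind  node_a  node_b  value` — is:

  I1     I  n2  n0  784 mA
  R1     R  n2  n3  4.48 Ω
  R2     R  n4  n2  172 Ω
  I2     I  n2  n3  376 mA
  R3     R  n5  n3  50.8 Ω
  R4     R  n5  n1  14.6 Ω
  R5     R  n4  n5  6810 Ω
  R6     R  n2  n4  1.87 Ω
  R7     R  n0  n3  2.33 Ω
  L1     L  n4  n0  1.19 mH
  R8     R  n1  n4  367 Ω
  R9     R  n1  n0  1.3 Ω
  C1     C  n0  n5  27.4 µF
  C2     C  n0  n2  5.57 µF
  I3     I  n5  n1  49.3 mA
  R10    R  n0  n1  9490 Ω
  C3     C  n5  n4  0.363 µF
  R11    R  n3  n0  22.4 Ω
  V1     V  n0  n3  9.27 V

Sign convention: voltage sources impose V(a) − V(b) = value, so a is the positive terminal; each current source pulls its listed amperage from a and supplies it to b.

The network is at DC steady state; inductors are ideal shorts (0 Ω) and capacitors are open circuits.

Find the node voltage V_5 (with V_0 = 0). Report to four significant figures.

-2.753 V

Apply KCL at each of the 5 non-ground nodes and solve the resulting linear system.
Node n1: branches {R4, R8, R9, I3, R10} → V_1 = -0.1656
Node n2: branches {I1, R1, R2, I2, R6, C2} → V_2 = -4.228
Node n3: branches {R1, I2, R3, R7, R11, V1} → V_3 = -9.270
Node n4: branches {R2, R5, R6, L1, R8, C3} → V_4 = 0.000
Node n5: branches {R3, R4, R5, C1, I3, C3} → V_5 = -2.753
Source currents: i(L1)=-2.286, i(V1)=-6.022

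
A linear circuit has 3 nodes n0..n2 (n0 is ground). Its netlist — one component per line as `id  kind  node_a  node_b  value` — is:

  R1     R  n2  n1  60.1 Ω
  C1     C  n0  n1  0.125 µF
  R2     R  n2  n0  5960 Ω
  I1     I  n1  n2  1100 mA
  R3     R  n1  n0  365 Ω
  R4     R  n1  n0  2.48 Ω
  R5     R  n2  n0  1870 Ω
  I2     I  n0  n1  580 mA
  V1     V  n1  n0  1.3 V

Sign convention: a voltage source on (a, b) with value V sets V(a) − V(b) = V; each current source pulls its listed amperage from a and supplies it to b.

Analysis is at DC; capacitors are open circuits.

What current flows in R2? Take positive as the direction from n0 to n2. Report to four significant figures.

Element admittances at DC:
  Y(R1) = 0.01664 S between n2,n1
  Y(C1) = 0.000 S between n0,n1
  Y(R2) = 0.0001678 S between n2,n0
  I1: injects 1.1 A into n2 (from n1)
  Y(R3) = 0.002740 S between n1,n0
  Y(R4) = 0.4032 S between n1,n0
  Y(R5) = 0.0005348 S between n2,n0
  I2: injects 0.58 A into n1 (from n0)
  V1: constraint V(n1)−V(n0) = 1.3
Assemble and solve the 3×3 MNA system:
  V(n1)=1.300  V(n2)=64.68
  i(V1)=0.006805

-0.01085 A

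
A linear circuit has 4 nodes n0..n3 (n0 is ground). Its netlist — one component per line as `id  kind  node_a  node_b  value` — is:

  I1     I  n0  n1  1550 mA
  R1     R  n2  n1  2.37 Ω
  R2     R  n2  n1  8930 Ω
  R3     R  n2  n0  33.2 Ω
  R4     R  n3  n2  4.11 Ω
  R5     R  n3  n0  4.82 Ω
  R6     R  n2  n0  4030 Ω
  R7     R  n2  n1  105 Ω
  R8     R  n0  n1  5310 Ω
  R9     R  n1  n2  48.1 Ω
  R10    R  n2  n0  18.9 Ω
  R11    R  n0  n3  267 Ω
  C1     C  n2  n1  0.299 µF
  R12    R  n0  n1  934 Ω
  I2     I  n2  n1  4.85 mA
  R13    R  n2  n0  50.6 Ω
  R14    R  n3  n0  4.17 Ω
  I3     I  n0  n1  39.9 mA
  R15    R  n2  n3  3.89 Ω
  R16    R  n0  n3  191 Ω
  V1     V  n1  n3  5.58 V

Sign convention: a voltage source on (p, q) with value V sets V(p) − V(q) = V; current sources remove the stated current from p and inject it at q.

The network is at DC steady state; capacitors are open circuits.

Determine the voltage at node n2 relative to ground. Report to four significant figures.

Apply KCL at each of the 3 non-ground nodes and solve the resulting linear system.
Node n1: branches {I1, R1, R2, R7, R8, R9, C1, R12, I2, I3, V1} → V_1 = 8.009
Node n2: branches {R1, R2, R3, R4, R6, R7, R9, R10, C1, I2, R13, R15} → V_2 = 4.578
Node n3: branches {R4, R5, R11, R14, R15, R16, V1} → V_3 = 2.429
Source currents: i(V1)=0.03269

4.578 V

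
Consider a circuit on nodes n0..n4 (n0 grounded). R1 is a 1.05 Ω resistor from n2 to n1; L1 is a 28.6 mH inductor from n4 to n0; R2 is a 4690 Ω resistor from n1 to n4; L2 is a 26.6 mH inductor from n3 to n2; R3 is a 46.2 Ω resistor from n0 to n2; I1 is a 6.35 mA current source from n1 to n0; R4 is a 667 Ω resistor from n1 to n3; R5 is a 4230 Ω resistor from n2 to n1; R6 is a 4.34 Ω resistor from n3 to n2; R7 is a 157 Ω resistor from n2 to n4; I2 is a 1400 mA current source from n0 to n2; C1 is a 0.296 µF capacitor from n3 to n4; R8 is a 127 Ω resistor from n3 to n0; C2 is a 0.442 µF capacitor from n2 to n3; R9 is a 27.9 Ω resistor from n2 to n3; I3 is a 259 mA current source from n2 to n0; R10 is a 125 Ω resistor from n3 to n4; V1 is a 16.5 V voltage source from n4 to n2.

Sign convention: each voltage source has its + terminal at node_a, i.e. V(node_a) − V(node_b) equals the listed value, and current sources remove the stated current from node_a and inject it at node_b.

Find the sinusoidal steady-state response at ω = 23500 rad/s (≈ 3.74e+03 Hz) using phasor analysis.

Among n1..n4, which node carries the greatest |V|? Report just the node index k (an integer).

Apply KCL at each of the 4 non-ground nodes and solve the resulting linear system.
Node n1: branches {R1, R2, I1, R4, R5} → V_1 = 38.45+2.674j
Node n2: branches {R1, L2, R3, R5, R6, R7, I2, C2, R9, I3, V1} → V_2 = 38.46+2.673j
Node n3: branches {L2, R4, R6, C1, R8, C2, R9, R10} → V_3 = 37.88+3.036j
Node n4: branches {L1, R2, R7, C1, R10, V1} → V_4 = 54.96+2.673j
Source currents: i(V1)=-0.2518-0.03415j

4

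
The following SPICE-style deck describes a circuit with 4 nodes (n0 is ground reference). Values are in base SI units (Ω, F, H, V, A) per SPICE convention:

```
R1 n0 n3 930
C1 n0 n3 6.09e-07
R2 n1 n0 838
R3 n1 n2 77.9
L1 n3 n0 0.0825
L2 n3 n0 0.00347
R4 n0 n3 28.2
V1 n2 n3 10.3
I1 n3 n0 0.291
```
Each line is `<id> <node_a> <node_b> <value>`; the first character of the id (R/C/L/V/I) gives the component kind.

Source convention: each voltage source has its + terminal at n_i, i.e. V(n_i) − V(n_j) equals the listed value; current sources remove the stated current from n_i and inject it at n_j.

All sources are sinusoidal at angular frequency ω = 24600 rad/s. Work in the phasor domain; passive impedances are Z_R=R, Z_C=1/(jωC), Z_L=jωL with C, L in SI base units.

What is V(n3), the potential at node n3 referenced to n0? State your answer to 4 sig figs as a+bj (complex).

Apply KCL at each of the 3 non-ground nodes and solve the resulting linear system.
Node n1: branches {R2, R3} → V_1 = 2.114+0.5388j
Node n2: branches {R3, V1} → V_2 = 2.311+0.5889j
Node n3: branches {R1, C1, L1, L2, R4, V1, I1} → V_3 = -7.989+0.5889j
Source currents: i(V1)=-0.002523-0.0006430j

-7.989+0.5889j V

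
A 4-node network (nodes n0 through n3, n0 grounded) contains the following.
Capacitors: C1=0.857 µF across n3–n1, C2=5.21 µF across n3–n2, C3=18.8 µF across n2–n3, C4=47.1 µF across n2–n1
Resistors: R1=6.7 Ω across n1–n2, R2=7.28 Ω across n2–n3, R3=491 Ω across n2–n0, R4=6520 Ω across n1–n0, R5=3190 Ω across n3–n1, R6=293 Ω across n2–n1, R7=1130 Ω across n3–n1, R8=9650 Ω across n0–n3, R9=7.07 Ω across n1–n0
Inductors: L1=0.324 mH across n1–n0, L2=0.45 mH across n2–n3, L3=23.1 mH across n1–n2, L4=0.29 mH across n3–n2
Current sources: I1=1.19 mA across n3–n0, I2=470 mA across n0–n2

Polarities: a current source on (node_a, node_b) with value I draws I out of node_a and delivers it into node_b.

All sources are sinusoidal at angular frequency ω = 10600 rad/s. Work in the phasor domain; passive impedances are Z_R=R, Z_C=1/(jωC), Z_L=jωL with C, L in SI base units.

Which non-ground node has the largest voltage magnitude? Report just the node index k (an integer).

1

Apply KCL at each of the 3 non-ground nodes and solve the resulting linear system.
Node n1: branches {C1, R1, L1, R4, L3, R5, R6, R7, C4, R9} → V_1 = 0.6333+1.296j
Node n2: branches {R1, R2, C2, L2, R3, L3, C3, L4, R6, C4, I2} → V_2 = 0.8901+0.4485j
Node n3: branches {C1, R2, C2, L2, C3, L4, I1, R5, R7, R8} → V_3 = 0.8803+0.4193j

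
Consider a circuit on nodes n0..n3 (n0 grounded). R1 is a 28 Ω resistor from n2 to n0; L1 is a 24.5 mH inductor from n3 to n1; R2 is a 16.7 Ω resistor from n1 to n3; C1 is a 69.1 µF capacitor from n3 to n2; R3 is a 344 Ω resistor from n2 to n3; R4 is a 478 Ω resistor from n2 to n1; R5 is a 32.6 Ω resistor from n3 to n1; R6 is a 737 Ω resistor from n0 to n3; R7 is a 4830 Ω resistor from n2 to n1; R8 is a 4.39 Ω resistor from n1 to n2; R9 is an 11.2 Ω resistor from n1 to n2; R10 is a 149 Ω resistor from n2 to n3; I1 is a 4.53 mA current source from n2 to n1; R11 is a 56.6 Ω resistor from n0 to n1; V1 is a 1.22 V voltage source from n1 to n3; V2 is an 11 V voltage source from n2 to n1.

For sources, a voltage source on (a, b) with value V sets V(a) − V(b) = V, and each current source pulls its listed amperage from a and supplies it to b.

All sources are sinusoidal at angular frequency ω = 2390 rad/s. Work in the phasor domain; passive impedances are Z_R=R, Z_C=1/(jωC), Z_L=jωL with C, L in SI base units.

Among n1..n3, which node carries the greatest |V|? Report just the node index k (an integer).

3

MNA unknowns: 3 node voltages V₁..V_3 plus 2 source currents (V1, V2)
R1: Y=0.03571+0.000j on G[2,0]
L1: Y=0.000-0.01708j on G[3,1]
R2: Y=0.05988+0.000j on G[1,3]
C1: Y=0.000+0.1651j on G[3,2]
R3: Y=0.002907+0.000j on G[2,3]
R4: Y=0.002092+0.000j on G[2,1]
R5: Y=0.03067+0.000j on G[3,1]
R6: Y=0.001357+0.000j on G[0,3]
R7: Y=0.0002070+0.000j on G[2,1]
R8: Y=0.2278+0.000j on G[1,2]
R9: Y=0.08929+0.000j on G[1,2]
R10: Y=0.006711+0.000j on G[2,3]
I1: z[2]−=0.00453, z[1]+=0.00453
R11: Y=0.01767+0.000j on G[0,1]
V1: row V1−V3=1.22, i_V1 at 1,3
V2: row V2−V1=11, i_V2 at 2,1
solve → V1=-7.147+0.000j, V2=3.853+0.000j, V3=-8.367+0.000j
aux → i_V1=-0.2394-1.997j, i_V2=-3.773-2.018j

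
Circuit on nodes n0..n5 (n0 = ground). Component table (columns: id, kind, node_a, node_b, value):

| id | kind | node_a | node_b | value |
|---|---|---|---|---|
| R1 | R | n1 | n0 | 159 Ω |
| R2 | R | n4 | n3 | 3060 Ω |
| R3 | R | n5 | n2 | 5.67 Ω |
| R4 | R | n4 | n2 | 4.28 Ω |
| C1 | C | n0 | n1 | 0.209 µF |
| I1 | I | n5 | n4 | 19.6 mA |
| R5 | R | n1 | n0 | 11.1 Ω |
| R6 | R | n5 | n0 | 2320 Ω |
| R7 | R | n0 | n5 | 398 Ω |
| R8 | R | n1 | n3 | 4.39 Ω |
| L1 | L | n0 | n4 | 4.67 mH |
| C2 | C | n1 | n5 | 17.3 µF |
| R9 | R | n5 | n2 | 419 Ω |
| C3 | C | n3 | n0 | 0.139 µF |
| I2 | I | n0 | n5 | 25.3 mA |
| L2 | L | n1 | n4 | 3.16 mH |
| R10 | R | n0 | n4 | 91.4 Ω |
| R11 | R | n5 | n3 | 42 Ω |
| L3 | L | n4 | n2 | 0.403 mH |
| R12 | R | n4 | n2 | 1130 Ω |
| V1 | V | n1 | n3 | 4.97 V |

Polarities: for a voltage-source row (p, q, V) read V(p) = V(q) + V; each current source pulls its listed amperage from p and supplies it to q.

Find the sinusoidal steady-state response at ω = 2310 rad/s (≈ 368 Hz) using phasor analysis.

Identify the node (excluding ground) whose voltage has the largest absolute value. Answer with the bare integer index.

3

MNA unknowns: 5 node voltages V₁..V_5 plus 1 source current (V1)
R1: Y=0.006289+0.000j on G[1,0]
R2: Y=0.0003268+0.000j on G[4,3]
R3: Y=0.1764+0.000j on G[5,2]
R4: Y=0.2336+0.000j on G[4,2]
C1: Y=0.000+0.0004828j on G[0,1]
I1: z[5]−=0.0196, z[4]+=0.0196
R5: Y=0.09009+0.000j on G[1,0]
R6: Y=0.0004310+0.000j on G[5,0]
R7: Y=0.002513+0.000j on G[0,5]
R8: Y=0.2278+0.000j on G[1,3]
L1: Y=0.000-0.09270j on G[0,4]
C2: Y=0.000+0.03996j on G[1,5]
R9: Y=0.002387+0.000j on G[5,2]
C3: Y=0.000+0.0003211j on G[3,0]
I2: z[0]−=0.0253, z[5]+=0.0253
L2: Y=0.000-0.1370j on G[1,4]
R10: Y=0.01094+0.000j on G[0,4]
R11: Y=0.02381+0.000j on G[5,3]
L3: Y=0.000-1.074j on G[4,2]
R12: Y=0.0008850+0.000j on G[4,2]
V1: row V1−V3=4.97, i_V1 at 1,3
solve → V1=0.5184+0.1365j, V2=0.03659-0.3364j, V3=-4.452+0.1365j, V4=0.09600-0.2604j, V5=-0.4981-0.07912j
aux → i_V1=-1.228+0.003835j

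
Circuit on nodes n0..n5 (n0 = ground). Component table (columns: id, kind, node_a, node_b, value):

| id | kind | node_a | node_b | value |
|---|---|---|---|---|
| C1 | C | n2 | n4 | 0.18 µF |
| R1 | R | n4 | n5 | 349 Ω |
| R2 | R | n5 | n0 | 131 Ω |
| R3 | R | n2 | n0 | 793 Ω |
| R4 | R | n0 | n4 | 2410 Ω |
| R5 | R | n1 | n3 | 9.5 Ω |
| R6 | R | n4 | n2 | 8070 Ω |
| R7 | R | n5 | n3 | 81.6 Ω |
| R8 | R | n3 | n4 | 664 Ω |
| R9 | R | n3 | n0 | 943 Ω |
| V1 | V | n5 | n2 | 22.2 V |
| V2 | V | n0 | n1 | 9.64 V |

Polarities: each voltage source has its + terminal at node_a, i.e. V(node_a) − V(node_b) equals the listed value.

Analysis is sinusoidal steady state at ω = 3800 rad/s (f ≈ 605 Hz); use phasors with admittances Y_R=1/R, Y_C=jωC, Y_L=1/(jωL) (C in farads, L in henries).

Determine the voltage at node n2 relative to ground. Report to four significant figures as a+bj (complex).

-26.13+0.2348j V

Apply KCL at each of the 5 non-ground nodes and solve the resulting linear system.
Node n1: branches {R5, V2} → V_1 = -9.640+0.000j
Node n2: branches {C1, R3, R6, V1} → V_2 = -26.13+0.2348j
Node n3: branches {R5, R7, R8, R9} → V_3 = -8.928-0.009292j
Node n4: branches {C1, R1, R4, R6, R8} → V_4 = -6.094-2.651j
Node n5: branches {R1, R2, R7, V1} → V_5 = -3.932+0.2348j
Source currents: i(V1)=-0.03741-0.01305j, i(V2)=-0.07496+0.0009781j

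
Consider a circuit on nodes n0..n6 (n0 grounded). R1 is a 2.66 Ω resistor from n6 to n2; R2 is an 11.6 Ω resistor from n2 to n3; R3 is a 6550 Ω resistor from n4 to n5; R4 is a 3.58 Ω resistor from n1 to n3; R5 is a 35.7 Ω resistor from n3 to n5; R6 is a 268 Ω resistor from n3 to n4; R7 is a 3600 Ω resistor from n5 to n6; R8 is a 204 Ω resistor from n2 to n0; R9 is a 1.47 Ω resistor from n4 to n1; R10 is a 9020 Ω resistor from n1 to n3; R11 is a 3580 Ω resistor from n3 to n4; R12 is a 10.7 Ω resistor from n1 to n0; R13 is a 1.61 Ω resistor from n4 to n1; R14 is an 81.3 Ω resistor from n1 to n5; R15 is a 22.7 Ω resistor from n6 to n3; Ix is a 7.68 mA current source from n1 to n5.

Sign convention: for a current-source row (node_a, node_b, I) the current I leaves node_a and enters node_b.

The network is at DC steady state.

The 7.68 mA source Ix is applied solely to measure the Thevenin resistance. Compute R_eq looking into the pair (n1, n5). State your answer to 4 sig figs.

MNA unknowns: 6 node voltages V₁..V_6
R1: Y=0.3759 on G[6,2]
R2: Y=0.08621 on G[2,3]
R3: Y=0.0001527 on G[4,5]
R4: Y=0.2793 on G[1,3]
R5: Y=0.02801 on G[3,5]
R6: Y=0.003731 on G[3,4]
R7: Y=0.0002778 on G[5,6]
R8: Y=0.004902 on G[2,0]
R9: Y=0.6803 on G[4,1]
R10: Y=0.0001109 on G[1,3]
R11: Y=0.0002793 on G[3,4]
R12: Y=0.09346 on G[1,0]
R13: Y=0.6211 on G[4,1]
R14: Y=0.01230 on G[1,5]
R15: Y=0.04405 on G[6,3]
Ix: z[1]−=0.00768, z[5]+=0.00768
solve → V1=-0.0008812, V2=0.01680, V3=0.01709, V4=-0.0008025, V5=0.2001, V6=0.01695

R_eq = 26.17 Ω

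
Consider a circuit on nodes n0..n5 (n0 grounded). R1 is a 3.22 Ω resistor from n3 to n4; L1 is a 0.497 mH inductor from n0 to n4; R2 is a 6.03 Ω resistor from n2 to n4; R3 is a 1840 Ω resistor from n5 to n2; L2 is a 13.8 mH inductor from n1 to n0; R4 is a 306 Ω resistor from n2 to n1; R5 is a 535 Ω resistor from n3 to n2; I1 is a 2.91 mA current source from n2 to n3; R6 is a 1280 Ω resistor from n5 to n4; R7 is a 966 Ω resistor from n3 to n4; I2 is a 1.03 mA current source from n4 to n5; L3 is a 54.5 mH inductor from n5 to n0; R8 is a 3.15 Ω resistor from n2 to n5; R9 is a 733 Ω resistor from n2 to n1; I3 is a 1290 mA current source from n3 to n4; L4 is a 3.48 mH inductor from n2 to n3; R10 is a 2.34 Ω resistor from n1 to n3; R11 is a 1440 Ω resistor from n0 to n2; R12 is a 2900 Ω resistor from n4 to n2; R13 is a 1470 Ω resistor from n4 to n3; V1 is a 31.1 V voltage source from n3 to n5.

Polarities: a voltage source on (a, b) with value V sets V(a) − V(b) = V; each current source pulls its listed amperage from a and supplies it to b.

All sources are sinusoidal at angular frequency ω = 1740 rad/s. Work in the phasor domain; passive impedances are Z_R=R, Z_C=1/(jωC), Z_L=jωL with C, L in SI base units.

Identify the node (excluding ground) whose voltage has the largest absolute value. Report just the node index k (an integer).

5

MNA unknowns: 5 node voltages V₁..V_5 plus 1 source current (V1)
R1: Y=0.3106+0.000j on G[3,4]
L1: Y=0.000-1.156j on G[0,4]
R2: Y=0.1658+0.000j on G[2,4]
R3: Y=0.0005435+0.000j on G[5,2]
L2: Y=0.000-0.04165j on G[1,0]
R4: Y=0.003268+0.000j on G[2,1]
R5: Y=0.001869+0.000j on G[3,2]
I1: z[2]−=0.00291, z[3]+=0.00291
R6: Y=0.0007813+0.000j on G[5,4]
R7: Y=0.001035+0.000j on G[3,4]
I2: z[4]−=0.00103, z[5]+=0.00103
L3: Y=0.000-0.01055j on G[5,0]
R8: Y=0.3175+0.000j on G[2,5]
R9: Y=0.001364+0.000j on G[2,1]
I3: z[3]−=1.29, z[4]+=1.29
L4: Y=0.000-0.1651j on G[2,3]
R10: Y=0.4274+0.000j on G[1,3]
R11: Y=0.0006944+0.000j on G[0,2]
R12: Y=0.0003448+0.000j on G[4,2]
R13: Y=0.0006803+0.000j on G[4,3]
V1: row V3−V5=31.1, i_V1 at 3,5
solve → V1=3.419+2.335j, V2=-15.16-5.043j, V3=3.848+2.081j, V4=0.1224-0.09395j, V5=-27.25+2.081j
aux → i_V1=-3.846+2.555j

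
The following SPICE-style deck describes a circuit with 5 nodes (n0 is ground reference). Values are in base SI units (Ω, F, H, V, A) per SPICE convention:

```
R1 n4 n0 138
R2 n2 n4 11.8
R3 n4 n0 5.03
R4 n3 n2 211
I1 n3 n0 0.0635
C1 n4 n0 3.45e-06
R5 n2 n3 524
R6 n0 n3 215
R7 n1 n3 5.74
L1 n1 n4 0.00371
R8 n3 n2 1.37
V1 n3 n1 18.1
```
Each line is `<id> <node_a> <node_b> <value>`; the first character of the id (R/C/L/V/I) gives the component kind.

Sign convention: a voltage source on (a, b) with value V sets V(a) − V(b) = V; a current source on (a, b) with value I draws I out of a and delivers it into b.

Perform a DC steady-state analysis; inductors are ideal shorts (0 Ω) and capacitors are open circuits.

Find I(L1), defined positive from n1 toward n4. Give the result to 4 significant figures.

Element admittances at DC:
  Y(R1) = 0.007246 S between n4,n0
  Y(R2) = 0.08475 S between n2,n4
  Y(R3) = 0.1988 S between n4,n0
  Y(R4) = 0.004739 S between n3,n2
  I1: injects 0.0635 A into n0 (from n3)
  Y(C1) = 0.000 S between n4,n0
  Y(R5) = 0.001908 S between n2,n3
  Y(R6) = 0.004651 S between n0,n3
  Y(R7) = 0.1742 S between n1,n3
  L1: short n1↔n4 (DC inductor)
  Y(R8) = 0.7299 S between n3,n2
  V1: constraint V(n3)−V(n1) = 18.1
Assemble and solve the 6×6 MNA system:
  V(n1)=-0.7009  V(n2)=15.53  V(n3)=17.40  V(n4)=-0.7009
  i(L1)=-1.520  i(V1)=-4.673

-1.520 A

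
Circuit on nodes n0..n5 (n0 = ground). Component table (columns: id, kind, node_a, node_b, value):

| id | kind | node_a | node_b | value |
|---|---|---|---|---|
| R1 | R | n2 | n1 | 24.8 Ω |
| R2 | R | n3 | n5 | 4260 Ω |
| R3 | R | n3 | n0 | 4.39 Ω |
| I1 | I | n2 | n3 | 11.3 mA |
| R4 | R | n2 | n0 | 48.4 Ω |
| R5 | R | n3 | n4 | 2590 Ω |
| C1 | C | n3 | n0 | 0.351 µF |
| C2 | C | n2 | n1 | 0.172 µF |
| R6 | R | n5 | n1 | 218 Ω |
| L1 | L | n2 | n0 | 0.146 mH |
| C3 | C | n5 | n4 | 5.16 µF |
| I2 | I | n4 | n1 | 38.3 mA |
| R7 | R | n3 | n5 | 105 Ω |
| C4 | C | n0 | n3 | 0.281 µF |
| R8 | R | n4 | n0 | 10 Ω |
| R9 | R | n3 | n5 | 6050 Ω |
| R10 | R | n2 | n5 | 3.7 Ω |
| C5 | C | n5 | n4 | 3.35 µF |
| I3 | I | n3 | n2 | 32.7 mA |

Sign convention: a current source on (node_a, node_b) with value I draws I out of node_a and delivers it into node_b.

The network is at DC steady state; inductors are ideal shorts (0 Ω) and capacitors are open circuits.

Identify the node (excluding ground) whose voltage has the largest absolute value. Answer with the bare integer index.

MNA unknowns: 5 node voltages V₁..V_5 plus 1 source current (L1)
R1: Y=0.04032 on G[2,1]
R2: Y=0.0002347 on G[3,5]
R3: Y=0.2278 on G[3,0]
I1: z[2]−=0.0113, z[3]+=0.0113
R4: Y=0.02066 on G[2,0]
R5: Y=0.0003861 on G[3,4]
C1: Y=0.000 on G[3,0]
C2: Y=0.000 on G[2,1]
R6: Y=0.004587 on G[5,1]
L1: row V2−V0=0, i_L1 at 2,0
C3: Y=0.000 on G[5,4]
I2: z[4]−=0.0383, z[1]+=0.0383
R7: Y=0.009524 on G[3,5]
C4: Y=0.000 on G[0,3]
R8: Y=0.1000 on G[4,0]
R9: Y=0.0001653 on G[3,5]
R10: Y=0.2703 on G[2,5]
C5: Y=0.000 on G[5,4]
I3: z[3]−=0.0327, z[2]+=0.0327
solve → V1=0.8539, V2=0.000, V3=-0.09005, V4=-0.3819, V5=0.01062
aux → i_L1=0.05870

1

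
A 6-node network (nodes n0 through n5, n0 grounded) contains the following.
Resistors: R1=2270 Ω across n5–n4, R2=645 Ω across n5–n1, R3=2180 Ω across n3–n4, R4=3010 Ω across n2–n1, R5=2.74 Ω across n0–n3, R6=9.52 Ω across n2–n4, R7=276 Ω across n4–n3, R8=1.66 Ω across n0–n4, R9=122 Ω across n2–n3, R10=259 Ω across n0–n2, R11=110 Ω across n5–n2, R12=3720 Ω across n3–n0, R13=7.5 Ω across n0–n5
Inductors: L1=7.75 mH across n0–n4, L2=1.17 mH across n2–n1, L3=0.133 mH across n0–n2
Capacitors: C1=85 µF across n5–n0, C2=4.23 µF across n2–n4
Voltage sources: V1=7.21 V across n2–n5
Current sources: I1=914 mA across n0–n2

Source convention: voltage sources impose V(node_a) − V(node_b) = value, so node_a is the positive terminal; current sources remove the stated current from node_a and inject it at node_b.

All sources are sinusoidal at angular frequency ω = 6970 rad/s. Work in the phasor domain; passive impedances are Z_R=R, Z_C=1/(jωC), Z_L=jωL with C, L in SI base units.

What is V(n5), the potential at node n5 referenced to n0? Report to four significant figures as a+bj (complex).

Element admittances at ω=6970 rad/s:
  Y(R1) = 0.0004405+0.000j S between n5,n4
  Y(L1) = 0.000-0.01851j S between n0,n4
  Y(L2) = 0.000-0.1226j S between n2,n1
  Y(R2) = 0.001550+0.000j S between n5,n1
  Y(C1) = 0.000+0.5925j S between n5,n0
  Y(R3) = 0.0004587+0.000j S between n3,n4
  Y(R4) = 0.0003322+0.000j S between n2,n1
  Y(R5) = 0.3650+0.000j S between n0,n3
  Y(R6) = 0.1050+0.000j S between n2,n4
  Y(R7) = 0.003623+0.000j S between n4,n3
  Y(R8) = 0.6024+0.000j S between n0,n4
  Y(R9) = 0.008197+0.000j S between n2,n3
  Y(L3) = 0.000-1.079j S between n0,n2
  Y(R10) = 0.003861+0.000j S between n0,n2
  Y(R11) = 0.009091+0.000j S between n5,n2
  Y(C2) = 0.000+0.02948j S between n2,n4
  Y(R12) = 0.0002688+0.000j S between n3,n0
  Y(R13) = 0.1333+0.000j S between n0,n5
  V1: constraint V(n2)−V(n5) = 7.21
  I1: injects 0.914 A into n2 (from n0)
Assemble and solve the 6×6 MNA system:
  V(n1)=-5.672+6.823j  V(n2)=-5.671+6.914j  V(n3)=-0.1352+0.1588j  V(n4)=-1.119+0.8076j  V(n5)=-12.88+6.914j
  i(V1)=-5.895-6.707j

-12.88+6.914j V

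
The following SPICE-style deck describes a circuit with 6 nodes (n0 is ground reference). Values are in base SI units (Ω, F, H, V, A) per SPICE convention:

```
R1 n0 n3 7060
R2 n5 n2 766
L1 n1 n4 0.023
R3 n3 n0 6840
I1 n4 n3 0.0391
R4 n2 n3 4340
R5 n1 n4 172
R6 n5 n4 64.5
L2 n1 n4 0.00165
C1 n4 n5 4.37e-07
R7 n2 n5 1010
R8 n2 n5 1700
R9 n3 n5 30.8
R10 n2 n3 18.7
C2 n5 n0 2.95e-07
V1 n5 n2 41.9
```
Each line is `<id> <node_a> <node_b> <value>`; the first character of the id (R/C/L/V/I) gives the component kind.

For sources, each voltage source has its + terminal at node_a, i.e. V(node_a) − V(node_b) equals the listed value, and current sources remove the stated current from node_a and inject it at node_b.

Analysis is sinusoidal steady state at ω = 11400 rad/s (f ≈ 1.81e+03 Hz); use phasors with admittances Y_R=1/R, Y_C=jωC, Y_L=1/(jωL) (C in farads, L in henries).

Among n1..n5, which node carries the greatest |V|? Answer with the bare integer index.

Apply KCL at each of the 5 non-ground nodes and solve the resulting linear system.
Node n1: branches {L1, R5, L2} → V_1 = -2.101-1.439j
Node n2: branches {R2, R4, R7, R8, R10, V1} → V_2 = -41.71-2.173j
Node n3: branches {R1, R3, I1, R4, R9, R10} → V_3 = -25.39-2.166j
Node n4: branches {L1, I1, R5, R6, L2, C1} → V_4 = -2.101-1.439j
Node n5: branches {R2, R6, C1, R7, R8, R9, C2, V1} → V_5 = 0.1854-2.173j
Source currents: i(V1)=-0.9976-0.0003885j

2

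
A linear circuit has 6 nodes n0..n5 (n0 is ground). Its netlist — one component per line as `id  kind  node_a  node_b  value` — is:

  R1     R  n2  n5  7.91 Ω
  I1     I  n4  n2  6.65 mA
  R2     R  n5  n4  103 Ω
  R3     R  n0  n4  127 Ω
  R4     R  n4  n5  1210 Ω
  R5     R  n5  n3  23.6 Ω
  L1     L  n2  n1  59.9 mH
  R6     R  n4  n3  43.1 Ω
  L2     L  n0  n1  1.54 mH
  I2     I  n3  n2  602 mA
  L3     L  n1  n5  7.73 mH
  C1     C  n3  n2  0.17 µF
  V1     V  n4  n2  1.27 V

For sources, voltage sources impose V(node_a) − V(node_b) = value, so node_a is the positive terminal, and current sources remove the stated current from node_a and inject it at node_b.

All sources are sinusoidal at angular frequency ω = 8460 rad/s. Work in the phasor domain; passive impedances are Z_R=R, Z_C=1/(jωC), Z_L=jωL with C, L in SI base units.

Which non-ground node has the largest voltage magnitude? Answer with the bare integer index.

Apply KCL at each of the 5 non-ground nodes and solve the resulting linear system.
Node n1: branches {L1, L2, L3} → V_1 = -0.1400-0.2548j
Node n2: branches {R1, I1, L1, I2, C1, V1} → V_2 = 1.214-1.364j
Node n3: branches {R5, R6, I2, C1} → V_3 = -8.954-1.158j
Node n4: branches {I1, R2, R3, R4, R6, V1} → V_4 = 2.484-1.364j
Node n5: branches {R1, R2, R4, R5, L3} → V_5 = -1.017-1.391j
Source currents: i(V1)=-0.3285+0.01525j

3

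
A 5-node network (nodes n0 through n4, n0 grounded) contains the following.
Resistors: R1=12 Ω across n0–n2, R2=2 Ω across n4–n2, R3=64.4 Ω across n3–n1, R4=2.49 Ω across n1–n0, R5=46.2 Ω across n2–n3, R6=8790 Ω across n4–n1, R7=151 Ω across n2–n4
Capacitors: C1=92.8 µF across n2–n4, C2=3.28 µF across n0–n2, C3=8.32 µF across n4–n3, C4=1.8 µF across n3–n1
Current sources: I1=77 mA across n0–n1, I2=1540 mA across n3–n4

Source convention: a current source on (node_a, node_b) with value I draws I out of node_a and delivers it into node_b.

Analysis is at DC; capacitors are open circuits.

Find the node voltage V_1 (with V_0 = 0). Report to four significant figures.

Element admittances at DC:
  Y(R1) = 0.08333 S between n0,n2
  Y(R2) = 0.5000 S between n4,n2
  Y(R3) = 0.01553 S between n3,n1
  Y(C1) = 0.000 S between n2,n4
  Y(R4) = 0.4016 S between n1,n0
  Y(R5) = 0.02165 S between n2,n3
  I1: injects 0.077 A into n1 (from n0)
  Y(R6) = 0.0001138 S between n4,n1
  Y(C2) = 0.000 S between n0,n2
  Y(R7) = 0.006623 S between n2,n4
  Y(C3) = 0.000 S between n4,n3
  Y(C4) = 0.000 S between n3,n1
  I2: injects 1.54 A into n4 (from n3)
Assemble and solve the 4×4 MNA system:
  V(n1)=-1.226  V(n2)=6.830  V(n3)=-37.96  V(n4)=9.868

-1.226 V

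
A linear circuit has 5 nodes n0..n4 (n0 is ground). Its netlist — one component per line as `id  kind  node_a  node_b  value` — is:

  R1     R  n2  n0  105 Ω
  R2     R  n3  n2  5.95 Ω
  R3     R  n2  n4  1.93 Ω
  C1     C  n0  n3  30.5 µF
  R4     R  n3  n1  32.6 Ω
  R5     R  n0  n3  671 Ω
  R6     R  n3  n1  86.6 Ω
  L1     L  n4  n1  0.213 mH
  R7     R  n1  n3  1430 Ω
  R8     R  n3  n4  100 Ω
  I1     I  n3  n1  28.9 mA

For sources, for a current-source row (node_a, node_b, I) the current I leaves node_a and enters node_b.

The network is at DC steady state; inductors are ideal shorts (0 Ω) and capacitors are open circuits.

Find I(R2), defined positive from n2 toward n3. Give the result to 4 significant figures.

Element admittances at DC:
  Y(R1) = 0.009524 S between n2,n0
  Y(R2) = 0.1681 S between n3,n2
  Y(R3) = 0.5181 S between n2,n4
  Y(C1) = 0.000 S between n0,n3
  Y(R4) = 0.03067 S between n3,n1
  Y(R5) = 0.001490 S between n0,n3
  Y(R6) = 0.01155 S between n3,n1
  L1: short n4↔n1 (DC inductor)
  Y(R7) = 0.0006993 S between n1,n3
  Y(R8) = 0.01000 S between n3,n4
  I1: injects 0.0289 A into n1 (from n3)
Assemble and solve the 5×5 MNA system:
  V(n1)=0.05575  V(n2)=0.01632  V(n3)=-0.1043  V(n4)=0.05575
  i(L1)=-0.02203

0.02027 A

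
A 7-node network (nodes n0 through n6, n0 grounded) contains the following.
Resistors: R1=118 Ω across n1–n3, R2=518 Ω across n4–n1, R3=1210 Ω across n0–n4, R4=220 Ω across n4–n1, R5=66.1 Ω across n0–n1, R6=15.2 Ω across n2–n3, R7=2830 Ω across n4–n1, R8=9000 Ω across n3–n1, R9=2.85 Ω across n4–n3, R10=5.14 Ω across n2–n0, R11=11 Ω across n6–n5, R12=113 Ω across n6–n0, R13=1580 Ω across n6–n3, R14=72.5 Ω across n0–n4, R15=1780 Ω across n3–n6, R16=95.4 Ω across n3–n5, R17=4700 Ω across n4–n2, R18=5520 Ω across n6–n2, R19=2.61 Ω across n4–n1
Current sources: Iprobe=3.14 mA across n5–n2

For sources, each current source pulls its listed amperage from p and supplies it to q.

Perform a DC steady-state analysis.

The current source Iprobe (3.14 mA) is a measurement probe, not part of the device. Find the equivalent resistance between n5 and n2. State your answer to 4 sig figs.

R_eq = 55.99 Ω

MNA unknowns: 6 node voltages V₁..V_6
R1: Y=0.008475 on G[1,3]
R2: Y=0.001931 on G[4,1]
R3: Y=0.0008264 on G[0,4]
R4: Y=0.004545 on G[4,1]
R5: Y=0.01513 on G[0,1]
R6: Y=0.06579 on G[2,3]
R7: Y=0.0003534 on G[4,1]
R8: Y=0.0001111 on G[3,1]
R9: Y=0.3509 on G[4,3]
R10: Y=0.1946 on G[2,0]
R11: Y=0.09091 on G[6,5]
R12: Y=0.008850 on G[6,0]
R13: Y=0.0006329 on G[6,3]
R14: Y=0.01379 on G[0,4]
R15: Y=0.0005618 on G[3,6]
R16: Y=0.01048 on G[3,5]
R17: Y=0.0002128 on G[4,2]
R18: Y=0.0001812 on G[6,2]
R19: Y=0.3831 on G[4,1]
Iprobe: z[5]−=0.00314, z[2]+=0.00314
solve → V1=-0.01160, V2=0.008647, V3=-0.01300, V4=-0.01202, V5=-0.1672, V6=-0.1504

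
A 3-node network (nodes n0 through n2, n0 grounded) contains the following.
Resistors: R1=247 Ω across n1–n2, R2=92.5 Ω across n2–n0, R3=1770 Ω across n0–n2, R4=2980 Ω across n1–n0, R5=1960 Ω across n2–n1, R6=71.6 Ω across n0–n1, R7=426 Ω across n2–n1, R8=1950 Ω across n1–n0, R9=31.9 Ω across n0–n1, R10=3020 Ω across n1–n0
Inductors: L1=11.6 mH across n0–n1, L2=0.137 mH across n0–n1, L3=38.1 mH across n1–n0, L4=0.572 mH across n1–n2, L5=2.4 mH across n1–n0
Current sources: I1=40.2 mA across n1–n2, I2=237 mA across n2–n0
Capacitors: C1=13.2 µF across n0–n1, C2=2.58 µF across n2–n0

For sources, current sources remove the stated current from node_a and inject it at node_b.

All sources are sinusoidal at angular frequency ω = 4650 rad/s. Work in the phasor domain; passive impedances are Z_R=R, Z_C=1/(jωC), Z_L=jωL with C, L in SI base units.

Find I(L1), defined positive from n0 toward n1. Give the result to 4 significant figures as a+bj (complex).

0.002793-0.0001761j A

Element admittances at ω=4650 rad/s:
  Y(R1) = 0.004049+0.000j S between n1,n2
  Y(L1) = 0.000-0.01854j S between n0,n1
  Y(R2) = 0.01081+0.000j S between n2,n0
  Y(R3) = 0.0005650+0.000j S between n0,n2
  Y(R4) = 0.0003356+0.000j S between n1,n0
  I1: injects 0.0402 A into n2 (from n1)
  Y(L2) = 0.000-1.570j S between n0,n1
  Y(R5) = 0.0005102+0.000j S between n2,n1
  Y(L3) = 0.000-0.005644j S between n1,n0
  Y(C1) = 0.000+0.06138j S between n0,n1
  Y(L4) = 0.000-0.3760j S between n1,n2
  Y(R6) = 0.01397+0.000j S between n0,n1
  Y(C2) = 0.000+0.01200j S between n2,n0
  Y(R7) = 0.002347+0.000j S between n2,n1
  Y(R8) = 0.0005128+0.000j S between n1,n0
  Y(R9) = 0.03135+0.000j S between n0,n1
  Y(L5) = 0.000-0.08961j S between n1,n0
  Y(R10) = 0.0003311+0.000j S between n1,n0
  I2: injects 0.237 A into n0 (from n2)
Assemble and solve the 2×2 MNA system:
  V(n1)=-0.009498-0.1507j  V(n2)=-0.04183-0.6944j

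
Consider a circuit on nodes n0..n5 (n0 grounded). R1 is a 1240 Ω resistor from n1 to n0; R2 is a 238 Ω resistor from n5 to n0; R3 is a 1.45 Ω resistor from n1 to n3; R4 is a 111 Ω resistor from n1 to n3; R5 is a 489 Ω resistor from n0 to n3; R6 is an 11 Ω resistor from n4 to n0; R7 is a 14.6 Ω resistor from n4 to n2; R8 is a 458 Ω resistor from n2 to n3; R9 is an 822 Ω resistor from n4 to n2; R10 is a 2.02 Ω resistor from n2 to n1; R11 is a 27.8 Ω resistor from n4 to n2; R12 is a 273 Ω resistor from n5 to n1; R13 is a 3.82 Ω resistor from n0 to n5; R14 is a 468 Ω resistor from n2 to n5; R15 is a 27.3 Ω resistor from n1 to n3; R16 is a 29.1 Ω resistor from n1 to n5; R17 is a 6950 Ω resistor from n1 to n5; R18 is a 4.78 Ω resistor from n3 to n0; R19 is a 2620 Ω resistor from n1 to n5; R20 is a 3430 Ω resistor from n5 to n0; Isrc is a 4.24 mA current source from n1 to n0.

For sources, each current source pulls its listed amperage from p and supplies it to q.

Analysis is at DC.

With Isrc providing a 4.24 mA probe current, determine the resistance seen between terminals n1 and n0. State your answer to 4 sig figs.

R_eq = 4.092 Ω

Element admittances at DC:
  Y(R1) = 0.0008065 S between n1,n0
  Y(R2) = 0.004202 S between n5,n0
  Y(R3) = 0.6897 S between n1,n3
  Y(R4) = 0.009009 S between n1,n3
  Y(R5) = 0.002045 S between n0,n3
  Y(R6) = 0.09091 S between n4,n0
  Y(R7) = 0.06849 S between n4,n2
  Y(R8) = 0.002183 S between n2,n3
  Y(R9) = 0.001217 S between n4,n2
  Y(R10) = 0.4950 S between n2,n1
  Y(R11) = 0.03597 S between n4,n2
  Y(R12) = 0.003663 S between n5,n1
  Y(R13) = 0.2618 S between n0,n5
  Y(R14) = 0.002137 S between n2,n5
  Y(R15) = 0.03663 S between n1,n3
  Y(R16) = 0.03436 S between n1,n5
  Y(R17) = 0.0001439 S between n1,n5
  Y(R18) = 0.2092 S between n3,n0
  Y(R19) = 0.0003817 S between n1,n5
  Y(R20) = 0.0002915 S between n5,n0
  Isrc: injects 0.00424 A into n0 (from n1)
Assemble and solve the 5×5 MNA system:
  V(n1)=-0.01735  V(n2)=-0.01573  V(n3)=-0.01348  V(n4)=-0.008455  V(n5)=-0.002288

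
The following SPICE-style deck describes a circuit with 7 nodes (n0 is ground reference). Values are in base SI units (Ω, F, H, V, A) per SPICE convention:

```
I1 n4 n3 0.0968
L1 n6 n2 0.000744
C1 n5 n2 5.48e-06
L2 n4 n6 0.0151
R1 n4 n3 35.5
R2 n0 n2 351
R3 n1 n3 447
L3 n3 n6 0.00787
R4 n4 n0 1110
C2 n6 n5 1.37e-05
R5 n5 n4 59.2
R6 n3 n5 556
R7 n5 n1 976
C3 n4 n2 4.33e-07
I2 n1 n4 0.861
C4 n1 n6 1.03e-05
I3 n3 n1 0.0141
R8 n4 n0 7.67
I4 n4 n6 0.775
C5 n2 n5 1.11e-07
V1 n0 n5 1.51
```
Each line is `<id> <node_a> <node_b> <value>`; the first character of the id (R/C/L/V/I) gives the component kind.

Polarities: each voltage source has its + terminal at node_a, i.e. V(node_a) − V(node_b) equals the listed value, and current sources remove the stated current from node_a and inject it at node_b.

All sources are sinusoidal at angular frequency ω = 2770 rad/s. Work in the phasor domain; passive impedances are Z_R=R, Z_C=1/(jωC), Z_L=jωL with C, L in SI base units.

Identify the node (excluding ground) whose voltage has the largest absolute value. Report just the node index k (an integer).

Element admittances at ω=2770 rad/s:
  I1: injects 0.0968 A into n3 (from n4)
  Y(L1) = 0.000-0.4852j S between n6,n2
  Y(C1) = 0.000+0.01518j S between n5,n2
  Y(L2) = 0.000-0.02391j S between n4,n6
  Y(R1) = 0.02817+0.000j S between n4,n3
  Y(R2) = 0.002849+0.000j S between n0,n2
  Y(R3) = 0.002237+0.000j S between n1,n3
  Y(L3) = 0.000-0.04587j S between n3,n6
  Y(R4) = 0.0009009+0.000j S between n4,n0
  Y(C2) = 0.000+0.03795j S between n6,n5
  Y(R5) = 0.01689+0.000j S between n5,n4
  Y(R6) = 0.001799+0.000j S between n3,n5
  Y(R7) = 0.001025+0.000j S between n5,n1
  Y(C3) = 0.000+0.001199j S between n4,n2
  I2: injects 0.861 A into n4 (from n1)
  Y(C4) = 0.000+0.02853j S between n1,n6
  I3: injects 0.0141 A into n1 (from n3)
  Y(R8) = 0.1304+0.000j S between n4,n0
  I4: injects 0.775 A into n6 (from n4)
  Y(C5) = 0.000+0.0003075j S between n2,n5
  V1: constraint V(n0)−V(n5) = 1.51
Assemble and solve the 7×7 MNA system:
  V(n1)=-5.314+26.33j  V(n2)=-2.367-3.176j  V(n3)=-3.580+0.1828j  V(n4)=-1.196+0.1734j  V(n5)=-1.510+0.000j  V(n6)=-2.318-3.081j
  i(V1)=-0.1638+0.01371j

1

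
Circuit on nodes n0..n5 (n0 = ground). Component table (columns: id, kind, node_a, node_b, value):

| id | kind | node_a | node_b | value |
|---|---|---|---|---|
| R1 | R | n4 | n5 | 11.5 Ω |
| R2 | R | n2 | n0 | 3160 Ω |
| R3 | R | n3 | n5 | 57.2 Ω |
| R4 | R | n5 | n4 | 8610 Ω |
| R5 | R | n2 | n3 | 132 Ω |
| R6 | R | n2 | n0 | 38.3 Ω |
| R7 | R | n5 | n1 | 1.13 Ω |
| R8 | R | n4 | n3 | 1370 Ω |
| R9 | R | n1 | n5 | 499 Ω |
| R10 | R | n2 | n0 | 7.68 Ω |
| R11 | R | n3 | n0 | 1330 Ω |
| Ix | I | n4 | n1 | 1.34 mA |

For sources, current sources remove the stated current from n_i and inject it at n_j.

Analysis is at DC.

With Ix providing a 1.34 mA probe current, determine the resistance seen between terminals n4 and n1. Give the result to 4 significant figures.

MNA unknowns: 5 node voltages V₁..V_5
R1: Y=0.08696 on G[4,5]
R2: Y=0.0003165 on G[2,0]
R3: Y=0.01748 on G[3,5]
R4: Y=0.0001161 on G[5,4]
R5: Y=0.007576 on G[2,3]
R6: Y=0.02611 on G[2,0]
R7: Y=0.8850 on G[5,1]
R8: Y=0.0007299 on G[4,3]
R9: Y=0.002004 on G[1,5]
R10: Y=0.1302 on G[2,0]
R11: Y=0.0007519 on G[3,0]
Ix: z[4]−=0.00134, z[1]+=0.00134
solve → V1=0.002123, V2=0.000, V3=0.000, V4=-0.01465, V5=0.0006119

R_eq = 12.52 Ω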